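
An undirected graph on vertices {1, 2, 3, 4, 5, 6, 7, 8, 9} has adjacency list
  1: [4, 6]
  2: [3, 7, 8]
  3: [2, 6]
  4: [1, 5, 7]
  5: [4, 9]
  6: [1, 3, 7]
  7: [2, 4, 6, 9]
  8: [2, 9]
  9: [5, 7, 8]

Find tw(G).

3

A width-3 tree decomposition is:
Bags: B1 = {1, 2, 3, 6}  B2 = {1, 2, 6, 7}  B3 = {1, 2, 4, 7}  B4 = {2, 4, 7, 8}  B5 = {4, 7, 8, 9}  B6 = {4, 5, 8, 9}
Tree: B1–B2, B2–B3, B3–B4, B4–B5, B5–B6
The largest bag has 4 vertices, giving width 3; this decomposition certifies tw(G) ≤ 3. For the lower bound: the 4 vertex sets {1,3,6}, {2}, {7}, {4,5,8,9} are disjoint, each induces a connected subgraph, and every pair is joined by at least one edge of G. Contracting each set to a single vertex therefore yields K_{4} as a minor, and since treewidth is minor-monotone, tw(G) ≥ tw(K_{4}) = 3. Therefore the treewidth is 3.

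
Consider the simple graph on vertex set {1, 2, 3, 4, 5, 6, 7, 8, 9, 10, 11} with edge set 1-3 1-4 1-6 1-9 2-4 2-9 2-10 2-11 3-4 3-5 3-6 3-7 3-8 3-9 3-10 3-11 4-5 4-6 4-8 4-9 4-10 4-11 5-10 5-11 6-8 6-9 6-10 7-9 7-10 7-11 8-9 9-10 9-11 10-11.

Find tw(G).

4

A width-4 tree decomposition is:
Bags: B1 = {3, 4, 9, 10, 11}  B2 = {3, 4, 6, 9, 10}  B3 = {3, 4, 6, 8, 9}  B4 = {3, 7, 9, 10, 11}  B5 = {1, 3, 4, 6, 9}  B6 = {2, 4, 9, 10, 11}  B7 = {3, 4, 5, 10, 11}
Tree: B1–B2, B2–B3, B1–B4, B3–B5, B1–B6, B1–B7
The largest bag has 5 vertices, giving width 4; this decomposition certifies tw(G) ≤ 4. On the other hand G contains the 5-clique {2, 4, 9, 10, 11}. A clique must lie in a single bag of any decomposition, so no decomposition can have width below 4. Combining the bounds, tw(G) = 4.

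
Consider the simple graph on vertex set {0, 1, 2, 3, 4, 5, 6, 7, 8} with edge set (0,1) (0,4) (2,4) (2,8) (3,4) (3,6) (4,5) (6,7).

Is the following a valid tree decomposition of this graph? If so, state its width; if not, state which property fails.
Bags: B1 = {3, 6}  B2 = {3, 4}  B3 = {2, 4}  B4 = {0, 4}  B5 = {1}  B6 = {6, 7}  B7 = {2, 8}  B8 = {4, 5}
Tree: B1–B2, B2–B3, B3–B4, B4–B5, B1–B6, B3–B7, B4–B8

A tree decomposition must satisfy three properties: every vertex lies in some bag; for every edge, both endpoints lie together in some bag; and for every vertex, the bags containing it form a connected subtree. Here edge (0,1) lies in no bag, so the decomposition is invalid.

No — edge (0,1) lies in no bag.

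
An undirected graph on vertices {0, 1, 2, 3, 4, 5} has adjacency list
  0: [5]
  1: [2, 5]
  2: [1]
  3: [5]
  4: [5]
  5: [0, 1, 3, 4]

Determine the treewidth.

A width-1 tree decomposition is:
Bags: B1 = {1, 5}  B2 = {1, 2}  B3 = {0, 5}  B4 = {3, 5}  B5 = {4, 5}
Tree: B1–B2, B1–B3, B1–B4, B4–B5
The largest bag has 2 vertices, giving width 1; this decomposition certifies tw(G) ≤ 1. Any graph with an edge has treewidth ≥ 1, and G has the edge 1–5. Combining the bounds, tw(G) = 1.

1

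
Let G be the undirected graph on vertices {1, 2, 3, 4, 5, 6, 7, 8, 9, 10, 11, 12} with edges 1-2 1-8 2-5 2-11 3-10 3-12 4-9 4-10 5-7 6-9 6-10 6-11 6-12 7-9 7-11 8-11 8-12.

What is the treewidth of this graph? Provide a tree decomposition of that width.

Each bag holds 4 vertices, so the decomposition has width 3, which upper-bounds the treewidth. For the lower bound: the 4 vertex sets {3,4,10}, {9}, {6}, {7,8,11,12} are disjoint, each induces a connected subgraph, and every pair is joined by at least one edge of G. Contracting each set to a single vertex therefore yields K_{4} as a minor, and since treewidth is minor-monotone, tw(G) ≥ tw(K_{4}) = 3. Combining the bounds, tw(G) = 3.

Treewidth 3.
Bags: B1 = {3, 4, 9, 10}  B2 = {3, 6, 9, 10}  B3 = {3, 6, 9, 12}  B4 = {6, 7, 9, 12}  B5 = {6, 7, 11, 12}  B6 = {7, 8, 11, 12}  B7 = {5, 7, 8, 11}  B8 = {2, 5, 8, 11}  B9 = {1, 2, 5, 8}
Tree: B1–B2, B2–B3, B3–B4, B4–B5, B5–B6, B6–B7, B7–B8, B8–B9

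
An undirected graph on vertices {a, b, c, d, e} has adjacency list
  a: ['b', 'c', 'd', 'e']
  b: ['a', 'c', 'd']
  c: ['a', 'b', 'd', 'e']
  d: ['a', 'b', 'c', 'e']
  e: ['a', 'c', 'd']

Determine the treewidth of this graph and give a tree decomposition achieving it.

The largest bag has 4 vertices, giving width 3; this decomposition certifies tw(G) ≤ 3. For the lower bound, the 4 vertices {a, c, d, e} are pairwise adjacent, and any tree decomposition puts a clique entirely inside one bag — forcing width ≥ 3. The upper and lower bounds meet at 3, so that is the treewidth.

Treewidth 3.
Bags: B1 = {a, c, d, e}  B2 = {a, b, c, d}
Tree: B1–B2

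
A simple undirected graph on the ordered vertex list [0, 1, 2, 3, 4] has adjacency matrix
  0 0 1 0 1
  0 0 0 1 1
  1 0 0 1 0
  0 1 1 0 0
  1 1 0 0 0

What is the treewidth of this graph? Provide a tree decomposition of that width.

Each bag holds 3 vertices, so the decomposition has width 2, which upper-bounds the treewidth. Since 1–4–0–2–3–1 is a cycle in G, G is not acyclic. Forests are exactly the graphs of treewidth ≤ 1, so tw(G) ≥ 2. Therefore the treewidth is 2.

Treewidth 2.
Bags: B1 = {0, 1, 4}  B2 = {0, 1, 2}  B3 = {1, 2, 3}
Tree: B1–B2, B2–B3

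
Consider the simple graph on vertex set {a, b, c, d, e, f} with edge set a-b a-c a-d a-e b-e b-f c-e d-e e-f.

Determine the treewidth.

A width-2 tree decomposition is:
Bags: B1 = {a, b, e}  B2 = {b, e, f}  B3 = {a, c, e}  B4 = {a, d, e}
Tree: B1–B2, B1–B3, B1–B4
Each bag holds 3 vertices, so the decomposition has width 2, which upper-bounds the treewidth. For the lower bound, the 3 vertices {a, d, e} are pairwise adjacent, and any tree decomposition puts a clique entirely inside one bag — forcing width ≥ 2. Hence tw(G) = 2 exactly.

2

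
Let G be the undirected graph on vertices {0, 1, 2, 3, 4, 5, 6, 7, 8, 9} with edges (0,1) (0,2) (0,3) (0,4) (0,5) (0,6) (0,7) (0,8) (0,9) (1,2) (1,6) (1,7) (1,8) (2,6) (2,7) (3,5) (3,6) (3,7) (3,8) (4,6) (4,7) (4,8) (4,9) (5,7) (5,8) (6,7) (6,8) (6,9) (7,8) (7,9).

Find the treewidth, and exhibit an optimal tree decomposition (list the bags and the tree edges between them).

Every bag has size at most 5, so the width is 5 − 1 = 4 and tw(G) ≤ 4. For the lower bound, the 5 vertices {0, 3, 5, 7, 8} are pairwise adjacent, and any tree decomposition puts a clique entirely inside one bag — forcing width ≥ 4. Therefore the treewidth is 4.

Treewidth 4.
One optimal decomposition is:
Bags: B1 = {0, 3, 6, 7, 8}  B2 = {0, 4, 6, 7, 8}  B3 = {0, 1, 6, 7, 8}  B4 = {0, 1, 2, 6, 7}  B5 = {0, 3, 5, 7, 8}  B6 = {0, 4, 6, 7, 9}
Tree: B1–B2, B2–B3, B3–B4, B1–B5, B2–B6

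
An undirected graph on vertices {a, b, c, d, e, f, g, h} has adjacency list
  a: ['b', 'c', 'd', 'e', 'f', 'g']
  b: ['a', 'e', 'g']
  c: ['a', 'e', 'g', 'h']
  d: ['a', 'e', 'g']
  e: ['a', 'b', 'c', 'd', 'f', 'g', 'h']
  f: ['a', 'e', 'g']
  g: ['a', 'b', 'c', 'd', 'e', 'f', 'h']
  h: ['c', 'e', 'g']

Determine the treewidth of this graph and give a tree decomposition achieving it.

Each bag holds 4 vertices, so the decomposition has width 3, which upper-bounds the treewidth. For the lower bound, the 4 vertices {c, e, g, h} are pairwise adjacent, and any tree decomposition puts a clique entirely inside one bag — forcing width ≥ 3. Therefore the treewidth is 3.

Treewidth 3.
Bags: B1 = {a, b, e, g}  B2 = {a, c, e, g}  B3 = {a, d, e, g}  B4 = {a, e, f, g}  B5 = {c, e, g, h}
Tree: B1–B2, B1–B3, B1–B4, B2–B5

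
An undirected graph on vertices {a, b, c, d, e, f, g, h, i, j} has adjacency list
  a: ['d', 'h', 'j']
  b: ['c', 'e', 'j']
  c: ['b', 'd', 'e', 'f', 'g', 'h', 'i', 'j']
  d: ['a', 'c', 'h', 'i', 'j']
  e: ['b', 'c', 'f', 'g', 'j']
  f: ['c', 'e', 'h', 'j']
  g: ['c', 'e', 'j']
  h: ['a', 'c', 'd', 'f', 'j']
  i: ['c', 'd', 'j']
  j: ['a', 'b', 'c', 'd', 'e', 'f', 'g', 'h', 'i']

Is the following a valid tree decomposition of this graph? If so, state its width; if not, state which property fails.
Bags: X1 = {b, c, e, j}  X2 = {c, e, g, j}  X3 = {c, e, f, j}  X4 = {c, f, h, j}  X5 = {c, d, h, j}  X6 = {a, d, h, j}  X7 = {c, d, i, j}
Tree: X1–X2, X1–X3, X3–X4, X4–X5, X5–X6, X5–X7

Checking the three conditions: (i) the bags cover all of {a, b, c, d, e, f, g, h, i, j}; (ii) for each edge, some bag contains both endpoints; (iii) the bags containing any fixed vertex form a subtree. All hold, so the decomposition is valid with width 4 − 1 = 3.

Yes; width 3.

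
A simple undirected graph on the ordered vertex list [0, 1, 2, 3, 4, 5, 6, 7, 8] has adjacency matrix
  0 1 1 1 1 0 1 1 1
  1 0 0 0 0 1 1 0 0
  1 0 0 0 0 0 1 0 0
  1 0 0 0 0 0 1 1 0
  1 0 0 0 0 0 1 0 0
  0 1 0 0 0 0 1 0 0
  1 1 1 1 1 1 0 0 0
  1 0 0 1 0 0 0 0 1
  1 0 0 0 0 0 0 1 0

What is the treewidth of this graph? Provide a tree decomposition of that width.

Every bag has size at most 3, so the width is 3 − 1 = 2 and tw(G) ≤ 2. For the lower bound, the 3 vertices {0, 7, 8} are pairwise adjacent, and any tree decomposition puts a clique entirely inside one bag — forcing width ≥ 2. Combining the bounds, tw(G) = 2.

Treewidth 2.
One such decomposition:
Bags: B1 = {0, 1, 6}  B2 = {0, 3, 6}  B3 = {0, 3, 7}  B4 = {0, 4, 6}  B5 = {0, 7, 8}  B6 = {0, 2, 6}  B7 = {1, 5, 6}
Tree: B1–B2, B2–B3, B2–B4, B3–B5, B1–B6, B1–B7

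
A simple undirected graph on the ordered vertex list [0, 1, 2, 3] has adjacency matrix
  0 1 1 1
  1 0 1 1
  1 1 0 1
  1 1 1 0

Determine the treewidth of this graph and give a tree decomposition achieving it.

Treewidth 3.
One such decomposition:
Bags: B1 = {0, 1, 2, 3}
Tree: (single bag)

With just one bag of size 4, the width is 4 − 1 = 3, so tw(G) ≤ 3. On the other hand G contains the 4-clique {0, 1, 2, 3}. A clique must lie in a single bag of any decomposition, so no decomposition can have width below 3. Hence tw(G) = 3 exactly.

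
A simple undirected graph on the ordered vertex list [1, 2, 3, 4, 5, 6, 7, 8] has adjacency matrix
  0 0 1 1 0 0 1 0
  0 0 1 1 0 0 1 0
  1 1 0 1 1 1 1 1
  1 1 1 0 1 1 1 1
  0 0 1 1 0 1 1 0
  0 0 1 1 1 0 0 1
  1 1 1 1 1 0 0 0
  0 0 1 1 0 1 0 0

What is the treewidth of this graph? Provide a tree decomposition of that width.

Treewidth 3.
One optimal decomposition is:
Bags: B1 = {3, 4, 5, 6}  B2 = {3, 4, 5, 7}  B3 = {3, 4, 6, 8}  B4 = {2, 3, 4, 7}  B5 = {1, 3, 4, 7}
Tree: B1–B2, B1–B3, B2–B4, B4–B5

Each bag holds 4 vertices, so the decomposition has width 3, which upper-bounds the treewidth. For the lower bound, the 4 vertices {3, 4, 6, 8} are pairwise adjacent, and any tree decomposition puts a clique entirely inside one bag — forcing width ≥ 3. Hence tw(G) = 3 exactly.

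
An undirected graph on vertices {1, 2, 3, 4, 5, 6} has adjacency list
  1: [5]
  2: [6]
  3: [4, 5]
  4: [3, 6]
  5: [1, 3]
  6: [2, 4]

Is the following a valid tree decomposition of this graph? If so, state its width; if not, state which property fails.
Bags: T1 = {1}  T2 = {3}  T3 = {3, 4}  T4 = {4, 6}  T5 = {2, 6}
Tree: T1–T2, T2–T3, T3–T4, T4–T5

A tree decomposition must satisfy three properties: every vertex lies in some bag; for every edge, both endpoints lie together in some bag; and for every vertex, the bags containing it form a connected subtree. Here vertex 5 appears in no bag, so the decomposition is invalid.

No — vertex 5 appears in no bag.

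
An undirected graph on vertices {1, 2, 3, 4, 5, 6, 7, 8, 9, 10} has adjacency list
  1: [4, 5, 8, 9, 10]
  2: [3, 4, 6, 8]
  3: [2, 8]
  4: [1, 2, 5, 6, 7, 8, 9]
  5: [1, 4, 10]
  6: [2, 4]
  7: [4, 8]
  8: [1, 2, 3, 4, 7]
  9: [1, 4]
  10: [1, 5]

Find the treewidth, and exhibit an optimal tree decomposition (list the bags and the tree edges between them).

Treewidth 2.
One such decomposition:
Bags: B1 = {1, 4, 8}  B2 = {1, 4, 5}  B3 = {4, 7, 8}  B4 = {2, 4, 8}  B5 = {1, 4, 9}  B6 = {2, 4, 6}  B7 = {2, 3, 8}  B8 = {1, 5, 10}
Tree: B1–B2, B1–B3, B1–B4, B1–B5, B4–B6, B4–B7, B2–B8

Each bag holds 3 vertices, so the decomposition has width 2, which upper-bounds the treewidth. For the lower bound, the 3 vertices {1, 5, 10} are pairwise adjacent, and any tree decomposition puts a clique entirely inside one bag — forcing width ≥ 2. Hence tw(G) = 2 exactly.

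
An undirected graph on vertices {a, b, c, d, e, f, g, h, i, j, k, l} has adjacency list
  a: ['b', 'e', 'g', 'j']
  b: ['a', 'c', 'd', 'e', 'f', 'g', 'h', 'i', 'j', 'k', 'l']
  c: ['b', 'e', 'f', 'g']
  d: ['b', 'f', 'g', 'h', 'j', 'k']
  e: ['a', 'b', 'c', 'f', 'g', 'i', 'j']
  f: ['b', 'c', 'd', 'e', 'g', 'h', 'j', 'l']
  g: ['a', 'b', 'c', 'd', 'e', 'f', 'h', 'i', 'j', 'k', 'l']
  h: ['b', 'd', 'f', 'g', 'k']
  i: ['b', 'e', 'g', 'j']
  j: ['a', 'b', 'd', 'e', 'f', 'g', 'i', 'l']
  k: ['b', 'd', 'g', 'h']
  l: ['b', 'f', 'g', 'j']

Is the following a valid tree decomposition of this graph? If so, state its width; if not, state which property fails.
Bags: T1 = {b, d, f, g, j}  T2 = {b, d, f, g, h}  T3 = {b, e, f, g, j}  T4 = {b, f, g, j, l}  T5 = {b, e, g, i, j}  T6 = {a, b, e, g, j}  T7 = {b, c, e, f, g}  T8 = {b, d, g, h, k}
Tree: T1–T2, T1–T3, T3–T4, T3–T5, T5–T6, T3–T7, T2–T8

Yes; width 4.

Every vertex of G appears in some bag (union = {a, b, c, d, e, f, g, h, i, j, k, l}); every edge is covered by a bag; and for each vertex v the set of bags containing v is connected in the bag tree. The decomposition is therefore valid. The largest bag has 5 vertices, so the width is 4.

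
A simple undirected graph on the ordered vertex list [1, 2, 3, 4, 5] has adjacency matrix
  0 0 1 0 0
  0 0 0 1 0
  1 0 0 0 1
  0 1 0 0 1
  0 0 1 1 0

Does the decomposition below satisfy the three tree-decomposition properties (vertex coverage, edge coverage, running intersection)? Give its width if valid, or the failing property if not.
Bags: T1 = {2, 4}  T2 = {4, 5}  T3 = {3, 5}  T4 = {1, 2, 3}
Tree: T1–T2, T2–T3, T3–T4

No — bags containing vertex 2 are not connected in the tree.

A tree decomposition must satisfy three properties: every vertex lies in some bag; for every edge, both endpoints lie together in some bag; and for every vertex, the bags containing it form a connected subtree. Here bags containing vertex 2 are not connected in the tree, so the decomposition is invalid.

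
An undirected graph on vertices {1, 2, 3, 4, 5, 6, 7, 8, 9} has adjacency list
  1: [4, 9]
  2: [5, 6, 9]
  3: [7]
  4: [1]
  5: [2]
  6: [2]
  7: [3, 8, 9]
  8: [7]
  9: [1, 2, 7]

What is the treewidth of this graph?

1

A width-1 tree decomposition is:
Bags: B1 = {7, 9}  B2 = {2, 9}  B3 = {1, 9}  B4 = {3, 7}  B5 = {1, 4}  B6 = {2, 5}  B7 = {2, 6}  B8 = {7, 8}
Tree: B1–B2, B2–B3, B1–B4, B3–B5, B2–B6, B6–B7, B4–B8
Each bag holds 2 vertices, so the decomposition has width 1, which upper-bounds the treewidth. Since G has at least one edge (e.g. 9–7), it is not an edgeless graph, so tw(G) ≥ 1. Hence tw(G) = 1 exactly.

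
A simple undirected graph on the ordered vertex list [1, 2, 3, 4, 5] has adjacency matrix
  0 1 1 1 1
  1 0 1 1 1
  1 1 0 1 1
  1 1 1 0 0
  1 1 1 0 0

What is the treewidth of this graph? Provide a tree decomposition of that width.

Treewidth 3.
One optimal decomposition is:
Bags: B1 = {1, 2, 3, 5}  B2 = {1, 2, 3, 4}
Tree: B1–B2

Each bag holds 4 vertices, so the decomposition has width 3, which upper-bounds the treewidth. On the other hand G contains the 4-clique {1, 2, 3, 4}. A clique must lie in a single bag of any decomposition, so no decomposition can have width below 3. Combining the bounds, tw(G) = 3.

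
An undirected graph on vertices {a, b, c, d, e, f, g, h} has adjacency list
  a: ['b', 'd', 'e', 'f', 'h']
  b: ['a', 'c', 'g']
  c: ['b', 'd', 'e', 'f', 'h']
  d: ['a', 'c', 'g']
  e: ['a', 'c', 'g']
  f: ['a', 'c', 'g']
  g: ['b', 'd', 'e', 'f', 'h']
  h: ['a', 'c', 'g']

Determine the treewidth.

A width-3 tree decomposition is:
Bags: B1 = {a, b, c, g}  B2 = {a, c, e, g}  B3 = {a, c, g, h}  B4 = {a, c, f, g}  B5 = {a, c, d, g}
Tree: B1–B2, B2–B3, B3–B4, B4–B5
Each bag holds 4 vertices, so the decomposition has width 3, which upper-bounds the treewidth. For the lower bound: the 4 vertex sets {b,c}, {e,g}, {a}, {h} are disjoint, each induces a connected subgraph, and every pair is joined by at least one edge of G. Contracting each set to a single vertex therefore yields K_{4} as a minor, and since treewidth is minor-monotone, tw(G) ≥ tw(K_{4}) = 3. The upper and lower bounds meet at 3, so that is the treewidth.

3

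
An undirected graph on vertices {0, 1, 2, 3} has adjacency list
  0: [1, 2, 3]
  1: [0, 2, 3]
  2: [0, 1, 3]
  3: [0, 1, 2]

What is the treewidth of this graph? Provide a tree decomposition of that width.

With just one bag of size 4, the width is 4 − 1 = 3, so tw(G) ≤ 3. For the lower bound, the 4 vertices {0, 1, 2, 3} are pairwise adjacent, and any tree decomposition puts a clique entirely inside one bag — forcing width ≥ 3. Therefore the treewidth is 3.

Treewidth 3.
One optimal decomposition is:
Bags: B1 = {0, 1, 2, 3}
Tree: (single bag)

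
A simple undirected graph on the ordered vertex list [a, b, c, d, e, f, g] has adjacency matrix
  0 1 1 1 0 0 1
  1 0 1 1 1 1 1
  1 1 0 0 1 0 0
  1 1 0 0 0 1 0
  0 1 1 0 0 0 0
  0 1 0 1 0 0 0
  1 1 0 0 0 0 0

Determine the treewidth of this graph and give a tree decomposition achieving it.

The largest bag has 3 vertices, giving width 2; this decomposition certifies tw(G) ≤ 2. For the lower bound, the 3 vertices {a, b, d} are pairwise adjacent, and any tree decomposition puts a clique entirely inside one bag — forcing width ≥ 2. Combining the bounds, tw(G) = 2.

Treewidth 2.
One optimal decomposition is:
Bags: B1 = {a, b, d}  B2 = {a, b, c}  B3 = {b, c, e}  B4 = {a, b, g}  B5 = {b, d, f}
Tree: B1–B2, B2–B3, B2–B4, B1–B5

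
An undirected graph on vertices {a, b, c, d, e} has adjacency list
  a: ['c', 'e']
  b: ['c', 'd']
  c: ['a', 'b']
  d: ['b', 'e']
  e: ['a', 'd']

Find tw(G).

2

A width-2 tree decomposition is:
Bags: B1 = {b, c, d}  B2 = {a, c, d}  B3 = {a, d, e}
Tree: B1–B2, B2–B3
The largest bag has 3 vertices, giving width 2; this decomposition certifies tw(G) ≤ 2. Since d–b–c–a–e–d is a cycle in G, G is not acyclic. Forests are exactly the graphs of treewidth ≤ 1, so tw(G) ≥ 2. Hence tw(G) = 2 exactly.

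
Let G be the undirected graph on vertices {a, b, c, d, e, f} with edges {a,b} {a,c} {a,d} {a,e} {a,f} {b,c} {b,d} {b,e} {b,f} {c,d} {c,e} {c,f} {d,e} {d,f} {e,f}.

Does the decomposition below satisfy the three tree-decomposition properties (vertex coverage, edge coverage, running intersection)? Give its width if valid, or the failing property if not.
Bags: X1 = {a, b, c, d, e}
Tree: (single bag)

No — vertex f appears in no bag.

A tree decomposition must satisfy three properties: every vertex lies in some bag; for every edge, both endpoints lie together in some bag; and for every vertex, the bags containing it form a connected subtree. Here vertex f appears in no bag, so the decomposition is invalid.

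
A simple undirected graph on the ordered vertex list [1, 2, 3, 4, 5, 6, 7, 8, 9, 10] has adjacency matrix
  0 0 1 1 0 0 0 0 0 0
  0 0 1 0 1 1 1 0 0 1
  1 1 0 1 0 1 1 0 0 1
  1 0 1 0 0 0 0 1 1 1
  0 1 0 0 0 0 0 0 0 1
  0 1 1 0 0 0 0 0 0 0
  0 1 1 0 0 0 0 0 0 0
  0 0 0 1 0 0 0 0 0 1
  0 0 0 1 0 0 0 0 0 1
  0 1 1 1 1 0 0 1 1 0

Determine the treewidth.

A width-2 tree decomposition is:
Bags: B1 = {2, 3, 10}  B2 = {3, 4, 10}  B3 = {4, 8, 10}  B4 = {2, 5, 10}  B5 = {1, 3, 4}  B6 = {2, 3, 7}  B7 = {4, 9, 10}  B8 = {2, 3, 6}
Tree: B1–B2, B2–B3, B1–B4, B2–B5, B1–B6, B2–B7, B1–B8
Each bag holds 3 vertices, so the decomposition has width 2, which upper-bounds the treewidth. On the other hand G contains the 3-clique {4, 8, 10}. A clique must lie in a single bag of any decomposition, so no decomposition can have width below 2. Combining the bounds, tw(G) = 2.

2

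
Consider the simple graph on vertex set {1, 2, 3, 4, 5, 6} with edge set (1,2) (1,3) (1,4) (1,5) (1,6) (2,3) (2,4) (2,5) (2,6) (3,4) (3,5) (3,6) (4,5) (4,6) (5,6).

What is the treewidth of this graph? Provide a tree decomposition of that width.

With just one bag of size 6, the width is 6 − 1 = 5, so tw(G) ≤ 5. Conversely, {1, 2, 3, 4, 5, 6} is a clique of size 6, and the vertices of any clique must share a bag in every tree decomposition; so some bag has ≥ 6 vertices and tw(G) ≥ 5. Combining the bounds, tw(G) = 5.

Treewidth 5.
Bags: B1 = {1, 2, 3, 4, 5, 6}
Tree: (single bag)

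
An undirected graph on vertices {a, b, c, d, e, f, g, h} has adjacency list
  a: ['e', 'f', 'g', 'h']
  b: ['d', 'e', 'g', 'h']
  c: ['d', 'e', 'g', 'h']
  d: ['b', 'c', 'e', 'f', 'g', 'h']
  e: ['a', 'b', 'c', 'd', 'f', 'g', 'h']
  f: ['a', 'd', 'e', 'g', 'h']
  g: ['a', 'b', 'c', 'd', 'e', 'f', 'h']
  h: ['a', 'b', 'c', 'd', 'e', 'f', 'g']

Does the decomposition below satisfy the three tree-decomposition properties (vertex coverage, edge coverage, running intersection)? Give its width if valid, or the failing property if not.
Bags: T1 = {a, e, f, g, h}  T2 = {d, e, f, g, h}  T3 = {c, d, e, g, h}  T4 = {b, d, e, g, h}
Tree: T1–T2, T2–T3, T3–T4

Vertex coverage: the bags together contain {a, b, c, d, e, f, g, h}, the full vertex set. Edge coverage: each edge of G has both endpoints in at least one bag. Running intersection: for every vertex, the bags containing it form a connected subtree. All three properties hold, so this is a valid tree decomposition of width max|bag| − 1 = 4, and hence tw(G) ≤ 4.

Yes; width 4.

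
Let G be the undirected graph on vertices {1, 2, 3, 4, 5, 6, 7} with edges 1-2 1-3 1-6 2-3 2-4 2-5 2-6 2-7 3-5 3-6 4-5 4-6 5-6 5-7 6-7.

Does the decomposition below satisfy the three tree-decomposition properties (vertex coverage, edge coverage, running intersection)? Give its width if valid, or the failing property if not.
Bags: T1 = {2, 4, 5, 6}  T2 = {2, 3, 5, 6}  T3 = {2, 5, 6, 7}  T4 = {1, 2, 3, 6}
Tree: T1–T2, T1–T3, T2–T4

Yes; width 3.

Every vertex of G appears in some bag (union = {1, 2, 3, 4, 5, 6, 7}); every edge is covered by a bag; and for each vertex v the set of bags containing v is connected in the bag tree. The decomposition is therefore valid. The largest bag has 4 vertices, so the width is 3.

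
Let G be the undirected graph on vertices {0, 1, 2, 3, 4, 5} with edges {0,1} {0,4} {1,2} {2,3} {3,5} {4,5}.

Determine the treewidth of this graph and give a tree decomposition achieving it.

The largest bag has 3 vertices, giving width 2; this decomposition certifies tw(G) ≤ 2. Since 3–2–1–0–4–5–3 is a cycle in G, G is not acyclic. Forests are exactly the graphs of treewidth ≤ 1, so tw(G) ≥ 2. The upper and lower bounds meet at 2, so that is the treewidth.

Treewidth 2.
One optimal decomposition is:
Bags: B1 = {1, 2, 3}  B2 = {0, 1, 3}  B3 = {0, 3, 4}  B4 = {3, 4, 5}
Tree: B1–B2, B2–B3, B3–B4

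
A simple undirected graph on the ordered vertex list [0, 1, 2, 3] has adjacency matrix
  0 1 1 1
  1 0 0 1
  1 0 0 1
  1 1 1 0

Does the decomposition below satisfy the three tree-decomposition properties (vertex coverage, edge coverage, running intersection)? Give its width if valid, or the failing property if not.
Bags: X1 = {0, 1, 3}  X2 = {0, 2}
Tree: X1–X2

No — edge (3,2) lies in no bag.

A tree decomposition must satisfy three properties: every vertex lies in some bag; for every edge, both endpoints lie together in some bag; and for every vertex, the bags containing it form a connected subtree. Here edge (3,2) lies in no bag, so the decomposition is invalid.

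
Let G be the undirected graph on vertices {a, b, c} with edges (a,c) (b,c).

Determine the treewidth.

A width-1 tree decomposition is:
Bags: B1 = {a, c}  B2 = {b, c}
Tree: B1–B2
Each bag holds 2 vertices, so the decomposition has width 1, which upper-bounds the treewidth. Any graph with an edge has treewidth ≥ 1, and G has the edge a–c. Combining the bounds, tw(G) = 1.

1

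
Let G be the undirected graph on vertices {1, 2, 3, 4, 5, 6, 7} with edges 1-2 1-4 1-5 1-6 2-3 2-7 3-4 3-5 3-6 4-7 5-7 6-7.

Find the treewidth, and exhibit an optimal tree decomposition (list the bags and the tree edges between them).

Treewidth 3.
Bags: B1 = {1, 3, 4, 7}  B2 = {1, 3, 5, 7}  B3 = {1, 3, 6, 7}  B4 = {1, 2, 3, 7}
Tree: B1–B2, B2–B3, B3–B4

The largest bag has 4 vertices, giving width 3; this decomposition certifies tw(G) ≤ 3. For the lower bound: the 4 vertex sets {4,7}, {3,5}, {1}, {6} are disjoint, each induces a connected subgraph, and every pair is joined by at least one edge of G. Contracting each set to a single vertex therefore yields K_{4} as a minor, and since treewidth is minor-monotone, tw(G) ≥ tw(K_{4}) = 3. Therefore the treewidth is 3.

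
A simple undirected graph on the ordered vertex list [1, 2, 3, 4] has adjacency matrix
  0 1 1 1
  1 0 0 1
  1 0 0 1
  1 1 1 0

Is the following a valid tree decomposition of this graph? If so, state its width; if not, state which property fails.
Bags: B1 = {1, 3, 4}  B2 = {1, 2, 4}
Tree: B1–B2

Yes; width 2.

Vertex coverage: the bags together contain {1, 2, 3, 4}, the full vertex set. Edge coverage: each edge of G has both endpoints in at least one bag. Running intersection: for every vertex, the bags containing it form a connected subtree. All three properties hold, so this is a valid tree decomposition of width max|bag| − 1 = 2, and hence tw(G) ≤ 2.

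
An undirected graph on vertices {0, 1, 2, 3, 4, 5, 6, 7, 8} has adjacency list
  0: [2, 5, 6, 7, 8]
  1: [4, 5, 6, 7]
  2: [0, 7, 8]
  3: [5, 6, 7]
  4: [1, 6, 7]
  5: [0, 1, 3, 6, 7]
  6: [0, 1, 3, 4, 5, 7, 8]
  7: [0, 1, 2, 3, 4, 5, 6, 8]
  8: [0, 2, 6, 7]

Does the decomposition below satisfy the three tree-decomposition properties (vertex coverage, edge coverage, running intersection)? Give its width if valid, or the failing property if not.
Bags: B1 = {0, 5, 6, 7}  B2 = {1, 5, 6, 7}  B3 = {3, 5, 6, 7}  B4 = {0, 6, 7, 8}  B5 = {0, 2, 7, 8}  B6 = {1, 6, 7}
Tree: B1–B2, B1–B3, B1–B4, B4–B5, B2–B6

A tree decomposition must satisfy three properties: every vertex lies in some bag; for every edge, both endpoints lie together in some bag; and for every vertex, the bags containing it form a connected subtree. Here vertex 4 appears in no bag, so the decomposition is invalid.

No — vertex 4 appears in no bag.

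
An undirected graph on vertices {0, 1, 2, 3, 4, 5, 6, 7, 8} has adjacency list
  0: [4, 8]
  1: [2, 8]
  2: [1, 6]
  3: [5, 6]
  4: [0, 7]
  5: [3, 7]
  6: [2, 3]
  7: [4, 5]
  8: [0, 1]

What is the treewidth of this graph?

A width-2 tree decomposition is:
Bags: B1 = {1, 2, 8}  B2 = {2, 6, 8}  B3 = {3, 6, 8}  B4 = {3, 5, 8}  B5 = {5, 7, 8}  B6 = {4, 7, 8}  B7 = {0, 4, 8}
Tree: B1–B2, B2–B3, B3–B4, B4–B5, B5–B6, B6–B7
Each bag holds 3 vertices, so the decomposition has width 2, which upper-bounds the treewidth. The edges 8–1–2–6–3–5–7–4–0–8 form a cycle, so G is not a tree and its treewidth is at least 2. Hence tw(G) = 2 exactly.

2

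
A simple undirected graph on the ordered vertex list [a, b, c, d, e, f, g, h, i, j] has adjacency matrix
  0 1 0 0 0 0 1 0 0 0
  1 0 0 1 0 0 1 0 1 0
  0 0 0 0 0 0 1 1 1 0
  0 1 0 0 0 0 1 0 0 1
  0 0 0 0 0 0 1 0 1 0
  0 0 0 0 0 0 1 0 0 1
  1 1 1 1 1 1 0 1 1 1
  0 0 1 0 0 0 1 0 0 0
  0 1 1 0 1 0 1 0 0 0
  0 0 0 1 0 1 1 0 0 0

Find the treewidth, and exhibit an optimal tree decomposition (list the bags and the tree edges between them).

Treewidth 2.
Bags: B1 = {b, g, i}  B2 = {c, g, i}  B3 = {e, g, i}  B4 = {b, d, g}  B5 = {d, g, j}  B6 = {c, g, h}  B7 = {f, g, j}  B8 = {a, b, g}
Tree: B1–B2, B2–B3, B1–B4, B4–B5, B2–B6, B5–B7, B1–B8

Each bag holds 3 vertices, so the decomposition has width 2, which upper-bounds the treewidth. Conversely, {f, g, j} is a clique of size 3, and the vertices of any clique must share a bag in every tree decomposition; so some bag has ≥ 3 vertices and tw(G) ≥ 2. The upper and lower bounds meet at 2, so that is the treewidth.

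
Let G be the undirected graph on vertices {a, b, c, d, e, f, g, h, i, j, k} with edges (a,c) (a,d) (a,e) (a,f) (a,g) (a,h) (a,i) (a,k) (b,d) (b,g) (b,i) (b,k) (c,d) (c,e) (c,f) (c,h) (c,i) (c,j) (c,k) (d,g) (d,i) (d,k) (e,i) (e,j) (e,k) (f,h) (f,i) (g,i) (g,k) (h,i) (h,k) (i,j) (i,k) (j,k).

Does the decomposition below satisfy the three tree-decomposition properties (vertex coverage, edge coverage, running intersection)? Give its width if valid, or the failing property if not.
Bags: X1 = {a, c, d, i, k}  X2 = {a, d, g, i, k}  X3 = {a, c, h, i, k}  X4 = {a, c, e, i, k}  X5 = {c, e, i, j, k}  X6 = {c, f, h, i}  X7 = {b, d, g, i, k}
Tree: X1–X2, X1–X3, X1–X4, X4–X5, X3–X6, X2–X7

A tree decomposition must satisfy three properties: every vertex lies in some bag; for every edge, both endpoints lie together in some bag; and for every vertex, the bags containing it form a connected subtree. Here edge (a,f) lies in no bag, so the decomposition is invalid.

No — edge (a,f) lies in no bag.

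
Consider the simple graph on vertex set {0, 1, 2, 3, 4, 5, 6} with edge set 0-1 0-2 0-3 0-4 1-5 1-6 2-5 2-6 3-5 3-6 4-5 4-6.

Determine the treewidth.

3

A width-3 tree decomposition is:
Bags: B1 = {0, 4, 5, 6}  B2 = {0, 3, 5, 6}  B3 = {0, 2, 5, 6}  B4 = {0, 1, 5, 6}
Tree: B1–B2, B2–B3, B3–B4
Every bag has size at most 4, so the width is 4 − 1 = 3 and tw(G) ≤ 3. For the lower bound: the 4 vertex sets {4,5}, {0,3}, {6}, {2} are disjoint, each induces a connected subgraph, and every pair is joined by at least one edge of G. Contracting each set to a single vertex therefore yields K_{4} as a minor, and since treewidth is minor-monotone, tw(G) ≥ tw(K_{4}) = 3. The upper and lower bounds meet at 3, so that is the treewidth.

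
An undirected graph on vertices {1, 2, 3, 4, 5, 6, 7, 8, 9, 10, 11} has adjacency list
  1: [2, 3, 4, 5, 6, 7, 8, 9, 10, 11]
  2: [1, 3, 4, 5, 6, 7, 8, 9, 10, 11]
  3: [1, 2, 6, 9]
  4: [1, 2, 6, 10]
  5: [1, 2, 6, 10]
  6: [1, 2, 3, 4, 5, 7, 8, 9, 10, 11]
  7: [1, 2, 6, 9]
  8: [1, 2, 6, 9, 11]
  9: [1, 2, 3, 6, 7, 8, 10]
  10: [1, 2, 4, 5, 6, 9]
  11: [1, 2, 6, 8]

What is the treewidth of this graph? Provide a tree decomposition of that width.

Each bag holds 5 vertices, so the decomposition has width 4, which upper-bounds the treewidth. Conversely, {1, 2, 6, 8, 9} is a clique of size 5, and the vertices of any clique must share a bag in every tree decomposition; so some bag has ≥ 5 vertices and tw(G) ≥ 4. Combining the bounds, tw(G) = 4.

Treewidth 4.
Bags: B1 = {1, 2, 6, 8, 11}  B2 = {1, 2, 6, 8, 9}  B3 = {1, 2, 6, 9, 10}  B4 = {1, 2, 3, 6, 9}  B5 = {1, 2, 4, 6, 10}  B6 = {1, 2, 5, 6, 10}  B7 = {1, 2, 6, 7, 9}
Tree: B1–B2, B2–B3, B2–B4, B3–B5, B5–B6, B3–B7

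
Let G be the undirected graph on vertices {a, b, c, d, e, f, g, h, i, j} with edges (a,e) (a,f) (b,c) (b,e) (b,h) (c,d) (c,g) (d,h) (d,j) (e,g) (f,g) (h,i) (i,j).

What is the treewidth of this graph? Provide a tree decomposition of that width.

Treewidth 2.
One optimal decomposition is:
Bags: B1 = {a, e, f}  B2 = {e, f, g}  B3 = {b, e, g}  B4 = {b, c, g}  B5 = {b, c, h}  B6 = {c, d, h}  B7 = {d, h, i}  B8 = {d, i, j}
Tree: B1–B2, B2–B3, B3–B4, B4–B5, B5–B6, B6–B7, B7–B8

Each bag holds 3 vertices, so the decomposition has width 2, which upper-bounds the treewidth. The edges a–f–g–e–a form a cycle, so G is not a tree and its treewidth is at least 2. Combining the bounds, tw(G) = 2.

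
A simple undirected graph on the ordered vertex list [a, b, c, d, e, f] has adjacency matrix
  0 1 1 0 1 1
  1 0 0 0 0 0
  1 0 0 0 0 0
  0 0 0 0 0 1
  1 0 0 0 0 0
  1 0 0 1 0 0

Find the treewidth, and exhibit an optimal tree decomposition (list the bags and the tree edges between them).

Treewidth 1.
Bags: B1 = {a, c}  B2 = {a, e}  B3 = {a, f}  B4 = {d, f}  B5 = {a, b}
Tree: B1–B2, B2–B3, B3–B4, B2–B5

The largest bag has 2 vertices, giving width 1; this decomposition certifies tw(G) ≤ 1. Any graph with an edge has treewidth ≥ 1, and G has the edge a–c. Combining the bounds, tw(G) = 1.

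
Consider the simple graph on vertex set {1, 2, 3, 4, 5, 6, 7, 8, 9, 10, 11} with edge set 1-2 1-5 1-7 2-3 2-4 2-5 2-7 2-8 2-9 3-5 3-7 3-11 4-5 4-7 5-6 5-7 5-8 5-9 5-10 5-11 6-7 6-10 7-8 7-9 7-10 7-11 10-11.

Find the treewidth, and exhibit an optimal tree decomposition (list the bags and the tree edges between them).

Treewidth 3.
One optimal decomposition is:
Bags: B1 = {2, 4, 5, 7}  B2 = {2, 3, 5, 7}  B3 = {2, 5, 7, 8}  B4 = {3, 5, 7, 11}  B5 = {2, 5, 7, 9}  B6 = {1, 2, 5, 7}  B7 = {5, 7, 10, 11}  B8 = {5, 6, 7, 10}
Tree: B1–B2, B2–B3, B2–B4, B1–B5, B5–B6, B4–B7, B7–B8

The largest bag has 4 vertices, giving width 3; this decomposition certifies tw(G) ≤ 3. Conversely, {5, 7, 10, 11} is a clique of size 4, and the vertices of any clique must share a bag in every tree decomposition; so some bag has ≥ 4 vertices and tw(G) ≥ 3. The upper and lower bounds meet at 3, so that is the treewidth.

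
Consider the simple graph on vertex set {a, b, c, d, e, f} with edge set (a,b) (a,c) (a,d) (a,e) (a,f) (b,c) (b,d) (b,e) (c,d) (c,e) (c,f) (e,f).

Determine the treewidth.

3

A width-3 tree decomposition is:
Bags: B1 = {a, b, c, d}  B2 = {a, b, c, e}  B3 = {a, c, e, f}
Tree: B1–B2, B2–B3
Every bag has size at most 4, so the width is 4 − 1 = 3 and tw(G) ≤ 3. For the lower bound, the 4 vertices {a, b, c, d} are pairwise adjacent, and any tree decomposition puts a clique entirely inside one bag — forcing width ≥ 3. Therefore the treewidth is 3.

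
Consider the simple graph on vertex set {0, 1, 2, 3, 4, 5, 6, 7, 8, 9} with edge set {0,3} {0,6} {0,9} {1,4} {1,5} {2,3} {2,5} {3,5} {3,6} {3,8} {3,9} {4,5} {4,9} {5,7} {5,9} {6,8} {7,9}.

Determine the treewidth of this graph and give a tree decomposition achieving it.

The largest bag has 3 vertices, giving width 2; this decomposition certifies tw(G) ≤ 2. For the lower bound, the 3 vertices {1, 4, 5} are pairwise adjacent, and any tree decomposition puts a clique entirely inside one bag — forcing width ≥ 2. Combining the bounds, tw(G) = 2.

Treewidth 2.
One such decomposition:
Bags: B1 = {0, 3, 9}  B2 = {3, 5, 9}  B3 = {4, 5, 9}  B4 = {1, 4, 5}  B5 = {0, 3, 6}  B6 = {2, 3, 5}  B7 = {5, 7, 9}  B8 = {3, 6, 8}
Tree: B1–B2, B2–B3, B3–B4, B1–B5, B2–B6, B3–B7, B5–B8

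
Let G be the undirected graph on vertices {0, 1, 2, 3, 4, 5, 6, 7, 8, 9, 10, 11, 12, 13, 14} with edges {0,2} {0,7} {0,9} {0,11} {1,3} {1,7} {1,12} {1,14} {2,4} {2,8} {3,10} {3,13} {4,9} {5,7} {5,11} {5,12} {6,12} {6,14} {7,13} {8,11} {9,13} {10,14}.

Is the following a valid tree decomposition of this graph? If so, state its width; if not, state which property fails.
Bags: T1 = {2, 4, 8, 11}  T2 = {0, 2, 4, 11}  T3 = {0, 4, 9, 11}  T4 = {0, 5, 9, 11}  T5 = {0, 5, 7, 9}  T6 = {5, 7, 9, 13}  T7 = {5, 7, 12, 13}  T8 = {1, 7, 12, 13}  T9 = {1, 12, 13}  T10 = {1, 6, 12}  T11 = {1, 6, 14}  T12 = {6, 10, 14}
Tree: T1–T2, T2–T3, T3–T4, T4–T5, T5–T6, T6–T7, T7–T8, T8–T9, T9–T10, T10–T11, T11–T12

No — vertex 3 appears in no bag.

A tree decomposition must satisfy three properties: every vertex lies in some bag; for every edge, both endpoints lie together in some bag; and for every vertex, the bags containing it form a connected subtree. Here vertex 3 appears in no bag, so the decomposition is invalid.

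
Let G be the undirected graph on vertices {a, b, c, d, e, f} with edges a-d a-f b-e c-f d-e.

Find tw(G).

A width-1 tree decomposition is:
Bags: B1 = {c, f}  B2 = {a, f}  B3 = {a, d}  B4 = {d, e}  B5 = {b, e}
Tree: B1–B2, B2–B3, B3–B4, B4–B5
The largest bag has 2 vertices, giving width 1; this decomposition certifies tw(G) ≤ 1. Any graph with an edge has treewidth ≥ 1, and G has the edge c–f. Therefore the treewidth is 1.

1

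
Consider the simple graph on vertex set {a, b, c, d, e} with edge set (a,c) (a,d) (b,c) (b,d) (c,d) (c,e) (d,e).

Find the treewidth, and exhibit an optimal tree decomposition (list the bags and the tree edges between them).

The largest bag has 3 vertices, giving width 2; this decomposition certifies tw(G) ≤ 2. Conversely, {c, d, e} is a clique of size 3, and the vertices of any clique must share a bag in every tree decomposition; so some bag has ≥ 3 vertices and tw(G) ≥ 2. Combining the bounds, tw(G) = 2.

Treewidth 2.
One such decomposition:
Bags: B1 = {a, c, d}  B2 = {c, d, e}  B3 = {b, c, d}
Tree: B1–B2, B2–B3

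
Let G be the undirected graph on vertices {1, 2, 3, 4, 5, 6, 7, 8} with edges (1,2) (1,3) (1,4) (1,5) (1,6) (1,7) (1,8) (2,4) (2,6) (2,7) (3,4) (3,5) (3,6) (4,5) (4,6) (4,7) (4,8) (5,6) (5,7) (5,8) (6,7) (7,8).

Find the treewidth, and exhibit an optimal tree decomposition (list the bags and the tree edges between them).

Each bag holds 5 vertices, so the decomposition has width 4, which upper-bounds the treewidth. On the other hand G contains the 5-clique {1, 2, 4, 6, 7}. A clique must lie in a single bag of any decomposition, so no decomposition can have width below 4. The upper and lower bounds meet at 4, so that is the treewidth.

Treewidth 4.
Bags: B1 = {1, 4, 5, 7, 8}  B2 = {1, 4, 5, 6, 7}  B3 = {1, 2, 4, 6, 7}  B4 = {1, 3, 4, 5, 6}
Tree: B1–B2, B2–B3, B2–B4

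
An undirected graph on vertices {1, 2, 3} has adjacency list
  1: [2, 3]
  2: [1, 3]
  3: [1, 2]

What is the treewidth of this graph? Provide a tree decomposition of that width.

With just one bag of size 3, the width is 3 − 1 = 2, so tw(G) ≤ 2. For the lower bound, the 3 vertices {1, 2, 3} are pairwise adjacent, and any tree decomposition puts a clique entirely inside one bag — forcing width ≥ 2. The upper and lower bounds meet at 2, so that is the treewidth.

Treewidth 2.
Bags: B1 = {1, 2, 3}
Tree: (single bag)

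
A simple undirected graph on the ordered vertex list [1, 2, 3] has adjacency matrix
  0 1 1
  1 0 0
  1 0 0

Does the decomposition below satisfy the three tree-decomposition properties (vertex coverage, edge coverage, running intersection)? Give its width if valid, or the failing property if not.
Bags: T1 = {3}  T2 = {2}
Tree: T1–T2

A tree decomposition must satisfy three properties: every vertex lies in some bag; for every edge, both endpoints lie together in some bag; and for every vertex, the bags containing it form a connected subtree. Here vertex 1 appears in no bag, so the decomposition is invalid.

No — vertex 1 appears in no bag.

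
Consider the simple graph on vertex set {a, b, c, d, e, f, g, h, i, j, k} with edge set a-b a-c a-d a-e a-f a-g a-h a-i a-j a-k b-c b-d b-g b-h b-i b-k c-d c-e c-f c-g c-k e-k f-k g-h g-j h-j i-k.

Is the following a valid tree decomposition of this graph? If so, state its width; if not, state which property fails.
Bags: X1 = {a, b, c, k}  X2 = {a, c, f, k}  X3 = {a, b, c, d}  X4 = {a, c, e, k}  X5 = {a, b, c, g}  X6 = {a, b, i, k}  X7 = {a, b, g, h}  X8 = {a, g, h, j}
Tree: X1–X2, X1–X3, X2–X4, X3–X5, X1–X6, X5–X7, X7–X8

Vertex coverage: the bags together contain {a, b, c, d, e, f, g, h, i, j, k}, the full vertex set. Edge coverage: each edge of G has both endpoints in at least one bag. Running intersection: for every vertex, the bags containing it form a connected subtree. All three properties hold, so this is a valid tree decomposition of width max|bag| − 1 = 3, and hence tw(G) ≤ 3.

Yes; width 3.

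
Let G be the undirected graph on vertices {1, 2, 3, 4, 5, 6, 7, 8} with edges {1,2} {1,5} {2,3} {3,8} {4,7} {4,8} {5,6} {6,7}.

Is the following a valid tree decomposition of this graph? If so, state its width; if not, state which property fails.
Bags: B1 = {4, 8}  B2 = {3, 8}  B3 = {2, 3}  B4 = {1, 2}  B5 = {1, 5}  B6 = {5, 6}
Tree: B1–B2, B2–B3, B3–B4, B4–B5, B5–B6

A tree decomposition must satisfy three properties: every vertex lies in some bag; for every edge, both endpoints lie together in some bag; and for every vertex, the bags containing it form a connected subtree. Here vertex 7 appears in no bag, so the decomposition is invalid.

No — vertex 7 appears in no bag.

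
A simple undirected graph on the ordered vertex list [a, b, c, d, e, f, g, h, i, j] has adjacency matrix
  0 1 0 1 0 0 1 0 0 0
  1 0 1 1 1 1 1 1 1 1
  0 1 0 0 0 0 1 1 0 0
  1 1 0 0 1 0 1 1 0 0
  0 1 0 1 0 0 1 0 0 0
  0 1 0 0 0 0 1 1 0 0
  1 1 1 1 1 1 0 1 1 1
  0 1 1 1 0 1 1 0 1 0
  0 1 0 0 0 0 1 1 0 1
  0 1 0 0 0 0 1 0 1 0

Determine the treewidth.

3

A width-3 tree decomposition is:
Bags: B1 = {a, b, d, g}  B2 = {b, d, e, g}  B3 = {b, d, g, h}  B4 = {b, f, g, h}  B5 = {b, g, h, i}  B6 = {b, g, i, j}  B7 = {b, c, g, h}
Tree: B1–B2, B2–B3, B3–B4, B3–B5, B5–B6, B3–B7
Each bag holds 4 vertices, so the decomposition has width 3, which upper-bounds the treewidth. On the other hand G contains the 4-clique {b, g, i, j}. A clique must lie in a single bag of any decomposition, so no decomposition can have width below 3. The upper and lower bounds meet at 3, so that is the treewidth.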